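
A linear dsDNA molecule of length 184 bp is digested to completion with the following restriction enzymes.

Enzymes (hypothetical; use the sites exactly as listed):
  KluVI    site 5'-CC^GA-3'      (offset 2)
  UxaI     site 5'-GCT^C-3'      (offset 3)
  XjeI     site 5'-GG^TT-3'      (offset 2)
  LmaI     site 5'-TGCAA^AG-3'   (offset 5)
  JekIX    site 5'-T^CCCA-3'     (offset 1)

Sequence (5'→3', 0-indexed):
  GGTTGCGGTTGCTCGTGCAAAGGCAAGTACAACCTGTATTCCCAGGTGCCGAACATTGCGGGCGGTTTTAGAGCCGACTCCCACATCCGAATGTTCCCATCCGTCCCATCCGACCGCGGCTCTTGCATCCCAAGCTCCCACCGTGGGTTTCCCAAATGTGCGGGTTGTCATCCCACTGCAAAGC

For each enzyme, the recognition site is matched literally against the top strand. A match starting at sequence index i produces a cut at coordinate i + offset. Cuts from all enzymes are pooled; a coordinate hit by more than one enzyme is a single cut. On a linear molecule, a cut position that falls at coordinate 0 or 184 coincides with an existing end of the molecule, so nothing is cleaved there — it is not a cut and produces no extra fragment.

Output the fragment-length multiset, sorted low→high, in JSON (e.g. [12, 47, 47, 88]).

[2,3,3,4,5,6,7,7,7,7,7,8,9,9,10,10,10,10,11,14,15,20]

Per-enzyme occurrences:
  KluVI CCGA/2: at [48, 73, 86, 109] ⇒ [50, 75, 88, 111]
  UxaI GCTC/3: at [10, 118, 133] ⇒ [13, 121, 136]
  XjeI GGTT/2: at [0, 6, 63, 145, 162] ⇒ [2, 8, 65, 147, 164]
  LmaI TGCAAAG/5: at [15, 176] ⇒ [20, 181]
  JekIX TCCCA/1: at [39, 78, 94, 103, 127, 135, 149, 170] ⇒ [40, 79, 95, 104, 128, 136, 150, 171]

All cut coordinates (distinct, sorted): [2, 8, 13, 20, 40, 50, 65, 75, 79, 88, 95, 104, 111, 121, 128, 136, 147, 150, 164, 171, 181]

Fragments:
  [0,2): 2 bp
  [2,8): 6 bp
  [8,13): 5 bp
  [13,20): 7 bp
  [20,40): 20 bp
  [40,50): 10 bp
  [50,65): 15 bp
  [65,75): 10 bp
  [75,79): 4 bp
  [79,88): 9 bp
  [88,95): 7 bp
  [95,104): 9 bp
  [104,111): 7 bp
  [111,121): 10 bp
  [121,128): 7 bp
  [128,136): 8 bp
  [136,147): 11 bp
  [147,150): 3 bp
  [150,164): 14 bp
  [164,171): 7 bp
  [171,181): 10 bp
  [181,184): 3 bp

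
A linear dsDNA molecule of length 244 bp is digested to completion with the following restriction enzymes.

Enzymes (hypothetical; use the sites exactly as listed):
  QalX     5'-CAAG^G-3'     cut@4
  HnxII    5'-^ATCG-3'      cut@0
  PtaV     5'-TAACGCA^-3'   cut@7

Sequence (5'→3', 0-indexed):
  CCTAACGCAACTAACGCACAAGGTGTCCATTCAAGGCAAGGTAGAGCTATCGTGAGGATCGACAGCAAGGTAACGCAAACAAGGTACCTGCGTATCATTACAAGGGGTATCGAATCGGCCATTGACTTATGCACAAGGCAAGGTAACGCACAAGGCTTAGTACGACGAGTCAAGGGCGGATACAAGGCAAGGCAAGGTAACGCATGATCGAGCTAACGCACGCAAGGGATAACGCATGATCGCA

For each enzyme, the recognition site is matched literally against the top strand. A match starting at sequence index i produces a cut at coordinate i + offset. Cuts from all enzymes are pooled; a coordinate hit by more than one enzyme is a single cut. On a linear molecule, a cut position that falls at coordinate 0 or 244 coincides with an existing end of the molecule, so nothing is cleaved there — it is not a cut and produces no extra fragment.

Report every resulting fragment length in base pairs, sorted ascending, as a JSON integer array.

[2,2,4,4,4,5,5,5,5,5,6,6,6,8,8,8,8,9,9,9,10,12,12,13,14,20,21,24]

Scan for sites:
  QalX (CAAGG, off=4): starts [18, 31, 36, 65, 79, 100, 133, 138, 150, 170, 182, 187, 192, 222] → cuts [22, 35, 40, 69, 83, 104, 137, 142, 154, 174, 186, 191, 196, 226]
  HnxII (ATCG, off=0): starts [48, 57, 108, 113, 206, 238] → cuts [48, 57, 108, 113, 206, 238]
  PtaV (TAACGCA, off=7): starts [2, 11, 70, 143, 197, 213, 229] → cuts [9, 18, 77, 150, 204, 220, 236]

Pooled cuts: [9, 18, 22, 35, 40, 48, 57, 69, 77, 83, 104, 108, 113, 137, 142, 150, 154, 174, 186, 191, 196, 204, 206, 220, 226, 236, 238]

Fragments:
  [0,9): 9 bp
  [9,18): 9 bp
  [18,22): 4 bp
  [22,35): 13 bp
  [35,40): 5 bp
  [40,48): 8 bp
  [48,57): 9 bp
  [57,69): 12 bp
  [69,77): 8 bp
  [77,83): 6 bp
  [83,104): 21 bp
  [104,108): 4 bp
  [108,113): 5 bp
  [113,137): 24 bp
  [137,142): 5 bp
  [142,150): 8 bp
  [150,154): 4 bp
  [154,174): 20 bp
  [174,186): 12 bp
  [186,191): 5 bp
  [191,196): 5 bp
  [196,204): 8 bp
  [204,206): 2 bp
  [206,220): 14 bp
  [220,226): 6 bp
  [226,236): 10 bp
  [236,238): 2 bp
  [238,244): 6 bp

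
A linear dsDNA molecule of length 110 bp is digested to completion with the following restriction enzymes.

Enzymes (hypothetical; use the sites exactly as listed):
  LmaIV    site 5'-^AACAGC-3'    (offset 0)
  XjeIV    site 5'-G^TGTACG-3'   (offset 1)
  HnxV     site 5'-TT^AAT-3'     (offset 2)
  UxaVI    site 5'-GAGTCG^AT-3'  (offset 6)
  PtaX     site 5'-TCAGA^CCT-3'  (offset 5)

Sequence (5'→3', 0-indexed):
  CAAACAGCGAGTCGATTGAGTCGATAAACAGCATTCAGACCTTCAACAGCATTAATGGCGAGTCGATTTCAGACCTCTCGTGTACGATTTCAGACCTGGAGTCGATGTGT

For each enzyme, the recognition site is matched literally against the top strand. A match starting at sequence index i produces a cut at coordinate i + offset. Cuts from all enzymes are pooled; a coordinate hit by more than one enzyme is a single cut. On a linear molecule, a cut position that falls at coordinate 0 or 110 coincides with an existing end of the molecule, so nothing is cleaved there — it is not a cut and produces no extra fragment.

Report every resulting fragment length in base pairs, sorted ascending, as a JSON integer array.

[2,3,5,6,7,8,9,9,10,12,12,13,14]

Scan for sites:
  LmaIV (AACAGC, off=0): starts [2, 26, 44] → cuts [2, 26, 44]
  XjeIV (GTGTACG, off=1): starts [79] → cuts [80]
  HnxV (TTAAT, off=2): starts [51] → cuts [53]
  UxaVI (GAGTCGAT, off=6): starts [8, 17, 59, 98] → cuts [14, 23, 65, 104]
  PtaX (TCAGACCT, off=5): starts [34, 68, 89] → cuts [39, 73, 94]

Pooled cuts: [2, 14, 23, 26, 39, 44, 53, 65, 73, 80, 94, 104]

Fragment lengths:
  [0,2): 2 bp
  [2,14): 12 bp
  [14,23): 9 bp
  [23,26): 3 bp
  [26,39): 13 bp
  [39,44): 5 bp
  [44,53): 9 bp
  [53,65): 12 bp
  [65,73): 8 bp
  [73,80): 7 bp
  [80,94): 14 bp
  [94,104): 10 bp
  [104,110): 6 bp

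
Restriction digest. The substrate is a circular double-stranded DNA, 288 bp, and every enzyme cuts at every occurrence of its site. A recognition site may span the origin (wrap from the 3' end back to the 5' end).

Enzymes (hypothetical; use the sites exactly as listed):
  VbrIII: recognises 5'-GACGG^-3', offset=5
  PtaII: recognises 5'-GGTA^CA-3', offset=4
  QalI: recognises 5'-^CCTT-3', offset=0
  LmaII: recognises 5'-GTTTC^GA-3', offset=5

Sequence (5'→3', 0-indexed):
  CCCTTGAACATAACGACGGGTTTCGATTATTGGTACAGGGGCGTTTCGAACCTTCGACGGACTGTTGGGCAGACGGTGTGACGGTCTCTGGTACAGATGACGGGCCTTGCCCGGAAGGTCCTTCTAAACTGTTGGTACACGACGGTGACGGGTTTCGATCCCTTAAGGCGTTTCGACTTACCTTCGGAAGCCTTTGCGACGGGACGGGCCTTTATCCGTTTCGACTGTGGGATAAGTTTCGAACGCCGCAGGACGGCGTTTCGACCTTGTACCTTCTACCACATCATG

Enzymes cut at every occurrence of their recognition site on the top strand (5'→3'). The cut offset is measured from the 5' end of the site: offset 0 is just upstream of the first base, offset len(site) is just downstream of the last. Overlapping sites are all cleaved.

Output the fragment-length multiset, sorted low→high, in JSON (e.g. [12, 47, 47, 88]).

[1,1,2,3,4,5,5,5,6,6,6,7,8,8,9,10,10,10,11,12,12,14,14,15,16,16,18,18,18,18]

Scan for sites:
  VbrIII (GACGG, off=5): starts [14, 55, 71, 79, 98, 140, 146, 197, 202, 251] → cuts [19, 60, 76, 84, 103, 145, 151, 202, 207, 256]
  PtaII (GGTACA, off=4): starts [31, 89, 133] → cuts [35, 93, 137]
  QalI (CCTT, off=0): starts [1, 50, 104, 119, 160, 180, 190, 208, 264, 271] → cuts [1, 50, 104, 119, 160, 180, 190, 208, 264, 271]
  LmaII (GTTTCGA, off=5): starts [19, 42, 151, 169, 217, 235, 257] → cuts [24, 47, 156, 174, 222, 240, 262]

All cut coordinates (distinct, sorted): [1, 19, 24, 35, 47, 50, 60, 76, 84, 93, 103, 104, 119, 137, 145, 151, 156, 160, 174, 180, 190, 202, 207, 208, 222, 240, 256, 262, 264, 271]

Fragment lengths:
  1→19: 18 bp
  19→24: 5 bp
  24→35: 11 bp
  35→47: 12 bp
  47→50: 3 bp
  50→60: 10 bp
  60→76: 16 bp
  76→84: 8 bp
  84→93: 9 bp
  93→103: 10 bp
  103→104: 1 bp
  104→119: 15 bp
  119→137: 18 bp
  137→145: 8 bp
  145→151: 6 bp
  151→156: 5 bp
  156→160: 4 bp
  160→174: 14 bp
  174→180: 6 bp
  180→190: 10 bp
  190→202: 12 bp
  202→207: 5 bp
  207→208: 1 bp
  208→222: 14 bp
  222→240: 18 bp
  240→256: 16 bp
  256→262: 6 bp
  262→264: 2 bp
  264→271: 7 bp
  271→1 (wrap): 288-271+1 = 18 bp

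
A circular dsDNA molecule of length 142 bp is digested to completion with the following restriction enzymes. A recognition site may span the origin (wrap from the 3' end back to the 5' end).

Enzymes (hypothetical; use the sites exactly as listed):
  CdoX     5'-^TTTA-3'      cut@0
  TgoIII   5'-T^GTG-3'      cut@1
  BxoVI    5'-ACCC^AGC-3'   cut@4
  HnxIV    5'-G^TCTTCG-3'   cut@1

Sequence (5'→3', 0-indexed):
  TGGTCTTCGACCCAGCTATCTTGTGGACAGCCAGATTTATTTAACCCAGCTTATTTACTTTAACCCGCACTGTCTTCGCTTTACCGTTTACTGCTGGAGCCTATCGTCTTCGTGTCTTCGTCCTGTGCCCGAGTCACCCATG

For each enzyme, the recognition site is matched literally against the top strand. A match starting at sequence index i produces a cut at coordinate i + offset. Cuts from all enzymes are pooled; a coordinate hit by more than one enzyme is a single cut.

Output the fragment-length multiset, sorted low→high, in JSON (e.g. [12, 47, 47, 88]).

Per-enzyme occurrences:
  CdoX TTTA/0: at [35, 39, 53, 58, 79, 86] ⇒ [35, 39, 53, 58, 79, 86]
  TgoIII TGTG/1: at [21, 123, 140] ⇒ [22, 124, 141]
  BxoVI ACCCAGC/4: at [9, 43] ⇒ [13, 47]
  HnxIV GTCTTCG/1: at [2, 71, 105, 113] ⇒ [3, 72, 106, 114]

Pooled cuts: [3, 13, 22, 35, 39, 47, 53, 58, 72, 79, 86, 106, 114, 124, 141]

Fragment lengths:
  3→13: 10 bp
  13→22: 9 bp
  22→35: 13 bp
  35→39: 4 bp
  39→47: 8 bp
  47→53: 6 bp
  53→58: 5 bp
  58→72: 14 bp
  72→79: 7 bp
  79→86: 7 bp
  86→106: 20 bp
  106→114: 8 bp
  114→124: 10 bp
  124→141: 17 bp
  141→3 (wrap): 142-141+3 = 4 bp

[4,4,5,6,7,7,8,8,9,10,10,13,14,17,20]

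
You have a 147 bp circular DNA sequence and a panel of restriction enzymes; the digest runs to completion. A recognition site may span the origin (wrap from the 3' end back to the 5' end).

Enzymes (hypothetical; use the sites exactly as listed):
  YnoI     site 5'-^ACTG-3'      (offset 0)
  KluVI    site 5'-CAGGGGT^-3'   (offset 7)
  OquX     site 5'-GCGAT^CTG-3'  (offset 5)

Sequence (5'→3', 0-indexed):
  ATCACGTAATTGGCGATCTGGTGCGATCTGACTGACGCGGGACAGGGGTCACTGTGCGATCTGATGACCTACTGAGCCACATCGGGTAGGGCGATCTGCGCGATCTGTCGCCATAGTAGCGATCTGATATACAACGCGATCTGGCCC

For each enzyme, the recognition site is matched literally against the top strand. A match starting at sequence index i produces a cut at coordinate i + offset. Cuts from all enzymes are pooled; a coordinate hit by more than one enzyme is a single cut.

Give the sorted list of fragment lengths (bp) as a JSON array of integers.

Site scan:
  YnoI ACTG/0: at [30, 50, 70] ⇒ [30, 50, 70]
  KluVI CAGGGGT/7: at [42] ⇒ [49]
  OquX GCGATCTG/5: at [12, 22, 55, 90, 99, 118, 135] ⇒ [17, 27, 60, 95, 104, 123, 140]

All cut coordinates (distinct, sorted): [17, 27, 30, 49, 50, 60, 70, 95, 104, 123, 140]

Fragments:
  17→27: 10 bp
  27→30: 3 bp
  30→49: 19 bp
  49→50: 1 bp
  50→60: 10 bp
  60→70: 10 bp
  70→95: 25 bp
  95→104: 9 bp
  104→123: 19 bp
  123→140: 17 bp
  140→17 (wrap): 147-140+17 = 24 bp

[1,3,9,10,10,10,17,19,19,24,25]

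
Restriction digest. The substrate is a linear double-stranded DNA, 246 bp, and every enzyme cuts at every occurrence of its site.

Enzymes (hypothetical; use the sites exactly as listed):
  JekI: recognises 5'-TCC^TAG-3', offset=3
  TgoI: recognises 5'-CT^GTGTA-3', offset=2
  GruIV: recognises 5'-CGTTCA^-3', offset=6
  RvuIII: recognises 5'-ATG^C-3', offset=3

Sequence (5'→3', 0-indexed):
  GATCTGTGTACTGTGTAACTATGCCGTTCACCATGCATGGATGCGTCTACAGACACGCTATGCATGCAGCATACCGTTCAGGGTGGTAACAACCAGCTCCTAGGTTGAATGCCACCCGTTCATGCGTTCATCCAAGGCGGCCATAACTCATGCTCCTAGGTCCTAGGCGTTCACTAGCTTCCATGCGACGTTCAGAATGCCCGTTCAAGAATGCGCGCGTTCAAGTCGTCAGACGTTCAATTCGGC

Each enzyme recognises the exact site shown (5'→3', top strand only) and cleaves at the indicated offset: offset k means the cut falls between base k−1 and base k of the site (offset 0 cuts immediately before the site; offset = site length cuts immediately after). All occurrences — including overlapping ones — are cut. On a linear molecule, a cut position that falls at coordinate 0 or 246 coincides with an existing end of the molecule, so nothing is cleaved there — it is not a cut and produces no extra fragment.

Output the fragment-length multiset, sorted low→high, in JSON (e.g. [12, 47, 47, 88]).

[2,4,4,5,5,5,6,6,7,7,7,7,8,8,9,10,10,11,11,11,12,14,16,19,20,22]

Site scan:
  JekI TCCTAG/3: at [97, 153, 160] ⇒ [100, 156, 163]
  TgoI CTGTGTA/2: at [3, 10] ⇒ [5, 12]
  GruIV CGTTCA/6: at [24, 74, 116, 124, 167, 188, 201, 217, 233] ⇒ [30, 80, 122, 130, 173, 194, 207, 223, 239]
  RvuIII ATGC/3: at [20, 32, 40, 59, 63, 108, 121, 149, 182, 196, 210] ⇒ [23, 35, 43, 62, 66, 111, 124, 152, 185, 199, 213]

Pooled cuts: [5, 12, 23, 30, 35, 43, 62, 66, 80, 100, 111, 122, 124, 130, 152, 156, 163, 173, 185, 194, 199, 207, 213, 223, 239]

Fragment lengths:
  [0,5): 5 bp
  [5,12): 7 bp
  [12,23): 11 bp
  [23,30): 7 bp
  [30,35): 5 bp
  [35,43): 8 bp
  [43,62): 19 bp
  [62,66): 4 bp
  [66,80): 14 bp
  [80,100): 20 bp
  [100,111): 11 bp
  [111,122): 11 bp
  [122,124): 2 bp
  [124,130): 6 bp
  [130,152): 22 bp
  [152,156): 4 bp
  [156,163): 7 bp
  [163,173): 10 bp
  [173,185): 12 bp
  [185,194): 9 bp
  [194,199): 5 bp
  [199,207): 8 bp
  [207,213): 6 bp
  [213,223): 10 bp
  [223,239): 16 bp
  [239,246): 7 bp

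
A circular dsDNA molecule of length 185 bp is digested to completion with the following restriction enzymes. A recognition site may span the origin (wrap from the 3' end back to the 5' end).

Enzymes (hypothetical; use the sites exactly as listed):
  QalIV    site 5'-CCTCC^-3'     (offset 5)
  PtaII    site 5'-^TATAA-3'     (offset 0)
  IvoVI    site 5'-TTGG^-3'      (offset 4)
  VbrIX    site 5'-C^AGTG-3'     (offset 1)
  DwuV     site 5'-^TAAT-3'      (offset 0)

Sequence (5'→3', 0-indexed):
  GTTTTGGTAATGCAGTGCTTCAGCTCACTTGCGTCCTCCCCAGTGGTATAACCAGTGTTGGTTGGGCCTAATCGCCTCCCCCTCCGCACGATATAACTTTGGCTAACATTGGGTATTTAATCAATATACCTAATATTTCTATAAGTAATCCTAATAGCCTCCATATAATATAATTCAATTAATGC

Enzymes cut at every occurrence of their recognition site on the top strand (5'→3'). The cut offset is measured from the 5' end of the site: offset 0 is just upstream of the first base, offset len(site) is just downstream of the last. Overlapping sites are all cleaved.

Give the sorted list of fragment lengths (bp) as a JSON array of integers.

Scan for sites:
  QalIV CCTCC/5: at [34, 74, 80, 157] ⇒ [39, 79, 85, 162]
  PtaII TATAA/0: at [46, 91, 139, 163, 168] ⇒ [46, 91, 139, 163, 168]
  IvoVI TTGG/4: at [3, 57, 61, 98, 108] ⇒ [7, 61, 65, 102, 112]
  VbrIX CAGTG/1: at [12, 40, 52] ⇒ [13, 41, 53]
  DwuV TAAT/0: at [7, 68, 117, 130, 145, 151, 165, 170, 179] ⇒ [7, 68, 117, 130, 145, 151, 165, 170, 179]

All cut coordinates (distinct, sorted): [7, 13, 39, 41, 46, 53, 61, 65, 68, 79, 85, 91, 102, 112, 117, 130, 139, 145, 151, 162, 163, 165, 168, 170, 179]

Fragment lengths:
  7→13: 6 bp
  13→39: 26 bp
  39→41: 2 bp
  41→46: 5 bp
  46→53: 7 bp
  53→61: 8 bp
  61→65: 4 bp
  65→68: 3 bp
  68→79: 11 bp
  79→85: 6 bp
  85→91: 6 bp
  91→102: 11 bp
  102→112: 10 bp
  112→117: 5 bp
  117→130: 13 bp
  130→139: 9 bp
  139→145: 6 bp
  145→151: 6 bp
  151→162: 11 bp
  162→163: 1 bp
  163→165: 2 bp
  165→168: 3 bp
  168→170: 2 bp
  170→179: 9 bp
  179→7 (wrap): 185-179+7 = 13 bp

[1,2,2,2,3,3,4,5,5,6,6,6,6,6,7,8,9,9,10,11,11,11,13,13,26]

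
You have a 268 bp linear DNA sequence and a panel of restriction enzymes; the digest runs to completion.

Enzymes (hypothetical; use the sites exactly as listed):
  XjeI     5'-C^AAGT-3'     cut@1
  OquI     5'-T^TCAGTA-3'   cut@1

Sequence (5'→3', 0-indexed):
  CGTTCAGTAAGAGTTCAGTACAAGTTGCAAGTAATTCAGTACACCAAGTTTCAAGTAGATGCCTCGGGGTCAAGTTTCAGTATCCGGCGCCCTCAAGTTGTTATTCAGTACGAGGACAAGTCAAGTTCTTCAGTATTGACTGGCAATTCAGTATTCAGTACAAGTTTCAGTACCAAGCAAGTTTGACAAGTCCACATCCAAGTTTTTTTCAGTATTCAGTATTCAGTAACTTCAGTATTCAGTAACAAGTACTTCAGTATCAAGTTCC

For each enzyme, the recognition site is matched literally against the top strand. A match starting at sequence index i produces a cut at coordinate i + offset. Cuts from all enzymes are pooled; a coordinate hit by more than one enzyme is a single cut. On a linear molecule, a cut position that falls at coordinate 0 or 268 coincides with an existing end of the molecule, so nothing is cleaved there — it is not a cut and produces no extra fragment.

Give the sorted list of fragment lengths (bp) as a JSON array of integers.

[3,5,5,5,7,7,7,7,7,7,7,7,7,7,7,7,8,8,9,9,9,10,10,11,12,12,13,18,18,19]

Scan for sites:
  XjeI (CAAGT, off=1): starts [20, 27, 44, 51, 70, 93, 116, 121, 160, 177, 186, 198, 245, 260] → cuts [21, 28, 45, 52, 71, 94, 117, 122, 161, 178, 187, 199, 246, 261]
  OquI (TTCAGTA, off=1): starts [2, 13, 34, 75, 103, 128, 146, 153, 165, 207, 214, 221, 230, 237, 252] → cuts [3, 14, 35, 76, 104, 129, 147, 154, 166, 208, 215, 222, 231, 238, 253]

All cut coordinates (distinct, sorted): [3, 14, 21, 28, 35, 45, 52, 71, 76, 94, 104, 117, 122, 129, 147, 154, 161, 166, 178, 187, 199, 208, 215, 222, 231, 238, 246, 253, 261]

Fragment lengths:
  [0,3): 3 bp
  [3,14): 11 bp
  [14,21): 7 bp
  [21,28): 7 bp
  [28,35): 7 bp
  [35,45): 10 bp
  [45,52): 7 bp
  [52,71): 19 bp
  [71,76): 5 bp
  [76,94): 18 bp
  [94,104): 10 bp
  [104,117): 13 bp
  [117,122): 5 bp
  [122,129): 7 bp
  [129,147): 18 bp
  [147,154): 7 bp
  [154,161): 7 bp
  [161,166): 5 bp
  [166,178): 12 bp
  [178,187): 9 bp
  [187,199): 12 bp
  [199,208): 9 bp
  [208,215): 7 bp
  [215,222): 7 bp
  [222,231): 9 bp
  [231,238): 7 bp
  [238,246): 8 bp
  [246,253): 7 bp
  [253,261): 8 bp
  [261,268): 7 bp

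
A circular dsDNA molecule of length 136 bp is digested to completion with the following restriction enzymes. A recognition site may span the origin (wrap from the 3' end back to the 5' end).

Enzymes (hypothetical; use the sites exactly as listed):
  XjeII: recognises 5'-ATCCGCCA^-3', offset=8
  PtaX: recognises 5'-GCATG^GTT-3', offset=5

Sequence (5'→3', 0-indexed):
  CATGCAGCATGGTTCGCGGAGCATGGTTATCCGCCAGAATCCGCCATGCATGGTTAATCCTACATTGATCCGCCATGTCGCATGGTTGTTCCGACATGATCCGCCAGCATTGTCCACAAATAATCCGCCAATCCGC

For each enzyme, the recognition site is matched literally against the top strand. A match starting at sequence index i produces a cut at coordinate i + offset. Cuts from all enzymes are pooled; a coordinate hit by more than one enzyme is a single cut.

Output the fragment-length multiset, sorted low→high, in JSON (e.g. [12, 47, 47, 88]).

Site scan:
  XjeII ATCCGCCA/8: at [28, 38, 67, 98, 122, 130] ⇒ [2, 36, 46, 75, 106, 130]
  PtaX GCATGGTT/5: at [6, 20, 47, 79] ⇒ [11, 25, 52, 84]

All cut coordinates (distinct, sorted): [2, 11, 25, 36, 46, 52, 75, 84, 106, 130]

Fragments:
  2→11: 9 bp
  11→25: 14 bp
  25→36: 11 bp
  36→46: 10 bp
  46→52: 6 bp
  52→75: 23 bp
  75→84: 9 bp
  84→106: 22 bp
  106→130: 24 bp
  130→2 (wrap): 136-130+2 = 8 bp

[6,8,9,9,10,11,14,22,23,24]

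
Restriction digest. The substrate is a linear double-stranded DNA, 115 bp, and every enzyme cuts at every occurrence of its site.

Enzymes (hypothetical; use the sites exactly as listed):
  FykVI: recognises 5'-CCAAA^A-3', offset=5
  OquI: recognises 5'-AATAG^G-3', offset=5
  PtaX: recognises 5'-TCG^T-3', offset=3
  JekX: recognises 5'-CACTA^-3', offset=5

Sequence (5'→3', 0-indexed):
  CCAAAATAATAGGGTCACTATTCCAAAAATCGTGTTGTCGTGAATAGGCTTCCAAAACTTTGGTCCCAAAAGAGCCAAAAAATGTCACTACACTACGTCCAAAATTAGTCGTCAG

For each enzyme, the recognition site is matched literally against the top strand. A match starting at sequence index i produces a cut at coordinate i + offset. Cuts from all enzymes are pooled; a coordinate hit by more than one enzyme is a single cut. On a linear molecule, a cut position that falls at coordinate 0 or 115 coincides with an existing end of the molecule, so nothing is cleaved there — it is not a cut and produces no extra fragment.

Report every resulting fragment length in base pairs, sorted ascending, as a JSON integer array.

Site scan:
  FykVI (CCAAAA, off=5): starts [0, 22, 51, 65, 74, 98] → cuts [5, 27, 56, 70, 79, 103]
  OquI (AATAGG, off=5): starts [7, 42] → cuts [12, 47]
  PtaX (TCGT, off=3): starts [29, 37, 108] → cuts [32, 40, 111]
  JekX (CACTA, off=5): starts [15, 85, 90] → cuts [20, 90, 95]

All cut coordinates (distinct, sorted): [5, 12, 20, 27, 32, 40, 47, 56, 70, 79, 90, 95, 103, 111]

Fragment lengths:
  [0,5): 5 bp
  [5,12): 7 bp
  [12,20): 8 bp
  [20,27): 7 bp
  [27,32): 5 bp
  [32,40): 8 bp
  [40,47): 7 bp
  [47,56): 9 bp
  [56,70): 14 bp
  [70,79): 9 bp
  [79,90): 11 bp
  [90,95): 5 bp
  [95,103): 8 bp
  [103,111): 8 bp
  [111,115): 4 bp

[4,5,5,5,7,7,7,8,8,8,8,9,9,11,14]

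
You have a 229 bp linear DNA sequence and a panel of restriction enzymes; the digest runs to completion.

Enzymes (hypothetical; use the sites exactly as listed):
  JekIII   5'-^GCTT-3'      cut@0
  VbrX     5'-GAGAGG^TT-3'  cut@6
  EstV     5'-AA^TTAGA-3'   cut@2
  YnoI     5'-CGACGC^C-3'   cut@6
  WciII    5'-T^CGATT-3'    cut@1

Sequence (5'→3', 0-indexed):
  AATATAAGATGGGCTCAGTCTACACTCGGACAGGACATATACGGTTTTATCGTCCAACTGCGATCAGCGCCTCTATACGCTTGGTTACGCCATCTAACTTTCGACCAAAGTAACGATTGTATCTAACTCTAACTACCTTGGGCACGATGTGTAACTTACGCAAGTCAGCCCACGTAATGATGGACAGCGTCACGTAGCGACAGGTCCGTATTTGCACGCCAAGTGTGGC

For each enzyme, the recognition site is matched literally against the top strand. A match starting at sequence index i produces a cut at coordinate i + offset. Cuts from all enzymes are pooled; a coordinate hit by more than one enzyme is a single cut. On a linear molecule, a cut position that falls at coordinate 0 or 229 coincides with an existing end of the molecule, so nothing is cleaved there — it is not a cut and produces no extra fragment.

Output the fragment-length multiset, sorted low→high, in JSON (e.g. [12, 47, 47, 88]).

[78,151]

Site scan:
  JekIII (GCTT, off=0): starts [78] → cuts [78]
  VbrX (GAGAGGTT, off=6): no sites
  EstV (AATTAGA, off=2): no sites
  YnoI (CGACGCC, off=6): no sites
  WciII (TCGATT, off=1): no sites

Pooled cuts: [78]

Fragment lengths:
  [0,78): 78 bp
  [78,229): 151 bp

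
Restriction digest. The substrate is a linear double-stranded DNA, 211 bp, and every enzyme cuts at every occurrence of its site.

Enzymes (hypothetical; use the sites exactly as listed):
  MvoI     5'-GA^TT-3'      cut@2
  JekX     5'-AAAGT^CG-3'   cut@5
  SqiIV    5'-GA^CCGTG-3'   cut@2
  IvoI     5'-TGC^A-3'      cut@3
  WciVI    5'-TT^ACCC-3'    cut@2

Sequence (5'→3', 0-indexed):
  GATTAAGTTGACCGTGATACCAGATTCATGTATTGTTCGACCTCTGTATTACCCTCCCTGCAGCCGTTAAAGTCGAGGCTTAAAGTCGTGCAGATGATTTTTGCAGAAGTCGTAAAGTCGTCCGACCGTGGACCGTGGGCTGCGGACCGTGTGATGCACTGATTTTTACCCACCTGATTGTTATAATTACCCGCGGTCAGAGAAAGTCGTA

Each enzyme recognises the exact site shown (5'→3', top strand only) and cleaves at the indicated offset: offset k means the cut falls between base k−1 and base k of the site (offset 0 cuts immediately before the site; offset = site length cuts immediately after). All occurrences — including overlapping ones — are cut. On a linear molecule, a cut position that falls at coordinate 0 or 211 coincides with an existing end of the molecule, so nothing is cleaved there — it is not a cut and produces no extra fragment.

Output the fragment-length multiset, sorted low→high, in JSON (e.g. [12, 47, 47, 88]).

Per-enzyme occurrences:
  MvoI GATT/2: at [0, 22, 95, 160, 175] ⇒ [2, 24, 97, 162, 177]
  JekX AAAGTCG/5: at [68, 81, 113, 202] ⇒ [73, 86, 118, 207]
  SqiIV GACCGTG/2: at [9, 123, 130, 144] ⇒ [11, 125, 132, 146]
  IvoI TGCA/3: at [58, 88, 101, 154] ⇒ [61, 91, 104, 157]
  WciVI TTACCC/2: at [48, 165, 186] ⇒ [50, 167, 188]

Pooled cuts: [2, 11, 24, 50, 61, 73, 86, 91, 97, 104, 118, 125, 132, 146, 157, 162, 167, 177, 188, 207]

Fragment lengths:
  [0,2): 2 bp
  [2,11): 9 bp
  [11,24): 13 bp
  [24,50): 26 bp
  [50,61): 11 bp
  [61,73): 12 bp
  [73,86): 13 bp
  [86,91): 5 bp
  [91,97): 6 bp
  [97,104): 7 bp
  [104,118): 14 bp
  [118,125): 7 bp
  [125,132): 7 bp
  [132,146): 14 bp
  [146,157): 11 bp
  [157,162): 5 bp
  [162,167): 5 bp
  [167,177): 10 bp
  [177,188): 11 bp
  [188,207): 19 bp
  [207,211): 4 bp

[2,4,5,5,5,6,7,7,7,9,10,11,11,11,12,13,13,14,14,19,26]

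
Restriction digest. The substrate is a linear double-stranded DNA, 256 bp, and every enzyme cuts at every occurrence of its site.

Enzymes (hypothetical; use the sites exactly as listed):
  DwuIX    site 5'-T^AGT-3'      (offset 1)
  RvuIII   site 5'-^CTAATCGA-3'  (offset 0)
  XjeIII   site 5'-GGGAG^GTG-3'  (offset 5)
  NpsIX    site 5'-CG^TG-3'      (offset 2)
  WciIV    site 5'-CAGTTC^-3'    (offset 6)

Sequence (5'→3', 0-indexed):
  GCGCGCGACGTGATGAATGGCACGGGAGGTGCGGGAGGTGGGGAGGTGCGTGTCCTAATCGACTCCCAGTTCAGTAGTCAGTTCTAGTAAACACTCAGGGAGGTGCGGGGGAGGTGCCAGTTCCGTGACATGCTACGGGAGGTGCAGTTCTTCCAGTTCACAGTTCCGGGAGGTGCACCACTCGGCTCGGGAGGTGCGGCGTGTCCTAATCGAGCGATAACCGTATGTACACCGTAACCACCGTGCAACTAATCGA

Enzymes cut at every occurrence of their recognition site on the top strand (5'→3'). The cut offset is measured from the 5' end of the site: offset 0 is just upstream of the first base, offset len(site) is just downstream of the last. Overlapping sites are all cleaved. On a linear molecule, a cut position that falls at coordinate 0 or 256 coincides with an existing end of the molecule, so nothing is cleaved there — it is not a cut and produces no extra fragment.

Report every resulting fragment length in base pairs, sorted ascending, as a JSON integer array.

Scan for sites:
  DwuIX (TAGT, off=1): starts [74, 84] → cuts [75, 85]
  RvuIII (CTAATCGA, off=0): starts [54, 205, 248] → cuts [54, 205, 248]
  XjeIII (GGGAGGTG, off=5): starts [23, 32, 40, 97, 108, 136, 167, 188] → cuts [28, 37, 45, 102, 113, 141, 172, 193]
  NpsIX (CGTG, off=2): starts [8, 48, 123, 199, 241] → cuts [10, 50, 125, 201, 243]
  WciIV (CAGTTC, off=6): starts [66, 78, 117, 144, 153, 160] → cuts [72, 84, 123, 150, 159, 166]

All cut coordinates (distinct, sorted): [10, 28, 37, 45, 50, 54, 72, 75, 84, 85, 102, 113, 123, 125, 141, 150, 159, 166, 172, 193, 201, 205, 243, 248]

Fragments:
  [0,10): 10 bp
  [10,28): 18 bp
  [28,37): 9 bp
  [37,45): 8 bp
  [45,50): 5 bp
  [50,54): 4 bp
  [54,72): 18 bp
  [72,75): 3 bp
  [75,84): 9 bp
  [84,85): 1 bp
  [85,102): 17 bp
  [102,113): 11 bp
  [113,123): 10 bp
  [123,125): 2 bp
  [125,141): 16 bp
  [141,150): 9 bp
  [150,159): 9 bp
  [159,166): 7 bp
  [166,172): 6 bp
  [172,193): 21 bp
  [193,201): 8 bp
  [201,205): 4 bp
  [205,243): 38 bp
  [243,248): 5 bp
  [248,256): 8 bp

[1,2,3,4,4,5,5,6,7,8,8,8,9,9,9,9,10,10,11,16,17,18,18,21,38]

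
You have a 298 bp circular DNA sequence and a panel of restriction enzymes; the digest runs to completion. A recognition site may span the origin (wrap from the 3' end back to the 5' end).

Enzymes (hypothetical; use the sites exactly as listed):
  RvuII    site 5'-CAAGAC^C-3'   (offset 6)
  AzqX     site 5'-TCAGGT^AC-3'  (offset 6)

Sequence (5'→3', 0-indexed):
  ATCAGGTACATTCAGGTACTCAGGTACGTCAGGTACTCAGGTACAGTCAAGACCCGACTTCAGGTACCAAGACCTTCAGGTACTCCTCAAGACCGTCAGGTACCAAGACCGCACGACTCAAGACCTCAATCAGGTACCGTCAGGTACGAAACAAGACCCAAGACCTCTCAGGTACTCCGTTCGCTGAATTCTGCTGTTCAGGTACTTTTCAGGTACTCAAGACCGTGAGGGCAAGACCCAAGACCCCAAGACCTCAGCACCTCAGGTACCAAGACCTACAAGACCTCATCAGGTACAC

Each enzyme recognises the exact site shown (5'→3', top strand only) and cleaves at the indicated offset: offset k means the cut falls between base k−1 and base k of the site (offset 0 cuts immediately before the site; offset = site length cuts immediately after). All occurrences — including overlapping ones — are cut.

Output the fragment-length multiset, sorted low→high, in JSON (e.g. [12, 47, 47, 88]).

Per-enzyme occurrences:
  RvuII CAAGACC/6: at [47, 67, 87, 103, 118, 151, 158, 217, 231, 238, 246, 269, 278] ⇒ [53, 73, 93, 109, 124, 157, 164, 223, 237, 244, 252, 275, 284]
  AzqX TCAGGTAC/6: at [1, 11, 19, 28, 36, 59, 75, 95, 129, 139, 167, 197, 208, 261, 288] ⇒ [7, 17, 25, 34, 42, 65, 81, 101, 135, 145, 173, 203, 214, 267, 294]

All cut coordinates (distinct, sorted): [7, 17, 25, 34, 42, 53, 65, 73, 81, 93, 101, 109, 124, 135, 145, 157, 164, 173, 203, 214, 223, 237, 244, 252, 267, 275, 284, 294]

Fragments:
  7→17: 10 bp
  17→25: 8 bp
  25→34: 9 bp
  34→42: 8 bp
  42→53: 11 bp
  53→65: 12 bp
  65→73: 8 bp
  73→81: 8 bp
  81→93: 12 bp
  93→101: 8 bp
  101→109: 8 bp
  109→124: 15 bp
  124→135: 11 bp
  135→145: 10 bp
  145→157: 12 bp
  157→164: 7 bp
  164→173: 9 bp
  173→203: 30 bp
  203→214: 11 bp
  214→223: 9 bp
  223→237: 14 bp
  237→244: 7 bp
  244→252: 8 bp
  252→267: 15 bp
  267→275: 8 bp
  275→284: 9 bp
  284→294: 10 bp
  294→7 (wrap): 298-294+7 = 11 bp

[7,7,8,8,8,8,8,8,8,8,9,9,9,9,10,10,10,11,11,11,11,12,12,12,14,15,15,30]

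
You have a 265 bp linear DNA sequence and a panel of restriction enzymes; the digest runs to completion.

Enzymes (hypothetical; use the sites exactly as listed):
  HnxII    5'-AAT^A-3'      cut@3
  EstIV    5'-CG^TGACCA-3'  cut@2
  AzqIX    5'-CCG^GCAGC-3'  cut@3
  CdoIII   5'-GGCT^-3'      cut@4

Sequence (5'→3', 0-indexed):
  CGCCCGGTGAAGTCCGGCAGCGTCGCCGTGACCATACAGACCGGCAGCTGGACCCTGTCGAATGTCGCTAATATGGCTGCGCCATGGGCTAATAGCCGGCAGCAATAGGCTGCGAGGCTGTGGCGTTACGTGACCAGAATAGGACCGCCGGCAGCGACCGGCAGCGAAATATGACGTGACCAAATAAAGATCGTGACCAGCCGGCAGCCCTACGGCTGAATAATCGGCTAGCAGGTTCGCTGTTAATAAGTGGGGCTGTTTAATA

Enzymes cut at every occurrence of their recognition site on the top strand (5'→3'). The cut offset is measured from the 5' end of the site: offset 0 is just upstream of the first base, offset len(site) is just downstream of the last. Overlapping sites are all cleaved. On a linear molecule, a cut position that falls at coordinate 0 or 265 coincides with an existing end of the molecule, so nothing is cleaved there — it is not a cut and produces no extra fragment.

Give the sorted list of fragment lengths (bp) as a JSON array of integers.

Scan for sites:
  HnxII (AATA, off=3): starts [69, 90, 103, 137, 167, 182, 218, 244, 261] → cuts [72, 93, 106, 140, 170, 185, 221, 247, 264]
  EstIV (CGTGACCA, off=2): starts [26, 128, 174, 191] → cuts [28, 130, 176, 193]
  AzqIX (CCGGCAGC, off=3): starts [13, 40, 95, 147, 157, 200] → cuts [16, 43, 98, 150, 160, 203]
  CdoIII (GGCT, off=4): starts [74, 86, 107, 115, 213, 225, 253] → cuts [78, 90, 111, 119, 217, 229, 257]

Pooled cuts: [16, 28, 43, 72, 78, 90, 93, 98, 106, 111, 119, 130, 140, 150, 160, 170, 176, 185, 193, 203, 217, 221, 229, 247, 257, 264]

Fragments:
  [0,16): 16 bp
  [16,28): 12 bp
  [28,43): 15 bp
  [43,72): 29 bp
  [72,78): 6 bp
  [78,90): 12 bp
  [90,93): 3 bp
  [93,98): 5 bp
  [98,106): 8 bp
  [106,111): 5 bp
  [111,119): 8 bp
  [119,130): 11 bp
  [130,140): 10 bp
  [140,150): 10 bp
  [150,160): 10 bp
  [160,170): 10 bp
  [170,176): 6 bp
  [176,185): 9 bp
  [185,193): 8 bp
  [193,203): 10 bp
  [203,217): 14 bp
  [217,221): 4 bp
  [221,229): 8 bp
  [229,247): 18 bp
  [247,257): 10 bp
  [257,264): 7 bp
  [264,265): 1 bp

[1,3,4,5,5,6,6,7,8,8,8,8,9,10,10,10,10,10,10,11,12,12,14,15,16,18,29]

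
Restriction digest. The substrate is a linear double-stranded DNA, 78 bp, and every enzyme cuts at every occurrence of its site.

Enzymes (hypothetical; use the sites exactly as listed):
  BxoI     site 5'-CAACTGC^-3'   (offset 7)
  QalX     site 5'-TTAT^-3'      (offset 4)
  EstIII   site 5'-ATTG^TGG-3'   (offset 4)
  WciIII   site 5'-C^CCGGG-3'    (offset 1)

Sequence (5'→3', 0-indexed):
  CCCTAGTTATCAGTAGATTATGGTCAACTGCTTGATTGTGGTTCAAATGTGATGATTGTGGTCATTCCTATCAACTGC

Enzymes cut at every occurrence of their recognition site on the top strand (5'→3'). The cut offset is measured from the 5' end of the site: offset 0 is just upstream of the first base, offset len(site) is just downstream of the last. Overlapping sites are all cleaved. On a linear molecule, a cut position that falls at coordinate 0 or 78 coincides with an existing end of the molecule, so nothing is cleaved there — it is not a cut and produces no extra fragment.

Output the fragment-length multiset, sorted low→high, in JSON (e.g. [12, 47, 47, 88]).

[7,10,10,11,20,20]

Per-enzyme occurrences:
  BxoI CAACTGC/7: at [24, 71] ⇒ [31] (position 78 is a terminus of the linear molecule — no cut)
  QalX TTAT/4: at [6, 17] ⇒ [10, 21]
  EstIII ATTGTGG/4: at [34, 54] ⇒ [38, 58]
  WciIII (CCCGGG, off=1): no sites

All cut coordinates (distinct, sorted): [10, 21, 31, 38, 58]

Fragment lengths:
  [0,10): 10 bp
  [10,21): 11 bp
  [21,31): 10 bp
  [31,38): 7 bp
  [38,58): 20 bp
  [58,78): 20 bp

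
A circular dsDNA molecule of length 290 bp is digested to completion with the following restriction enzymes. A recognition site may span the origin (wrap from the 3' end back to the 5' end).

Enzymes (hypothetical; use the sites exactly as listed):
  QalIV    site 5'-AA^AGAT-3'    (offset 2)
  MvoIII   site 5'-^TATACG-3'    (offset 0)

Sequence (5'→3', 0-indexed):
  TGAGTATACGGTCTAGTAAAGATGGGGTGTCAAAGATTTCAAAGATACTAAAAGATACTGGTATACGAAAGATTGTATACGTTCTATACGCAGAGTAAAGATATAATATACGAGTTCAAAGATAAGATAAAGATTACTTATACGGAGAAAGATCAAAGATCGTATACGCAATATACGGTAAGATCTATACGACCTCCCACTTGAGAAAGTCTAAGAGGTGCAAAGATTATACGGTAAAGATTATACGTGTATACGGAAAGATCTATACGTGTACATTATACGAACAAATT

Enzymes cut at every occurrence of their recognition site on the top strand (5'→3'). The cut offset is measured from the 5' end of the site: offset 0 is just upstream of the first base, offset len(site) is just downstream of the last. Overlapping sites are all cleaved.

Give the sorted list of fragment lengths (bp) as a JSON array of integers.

Per-enzyme occurrences:
  QalIV (AAAGAT, off=2): starts [17, 31, 40, 50, 67, 96, 117, 128, 147, 154, 221, 235, 256] → cuts [19, 33, 42, 52, 69, 98, 119, 130, 149, 156, 223, 237, 258]
  MvoIII (TATACG, off=0): starts [4, 61, 75, 84, 106, 138, 162, 171, 185, 227, 241, 249, 263, 276] → cuts [4, 61, 75, 84, 106, 138, 162, 171, 185, 227, 241, 249, 263, 276]

Pooled cuts: [4, 19, 33, 42, 52, 61, 69, 75, 84, 98, 106, 119, 130, 138, 149, 156, 162, 171, 185, 223, 227, 237, 241, 249, 258, 263, 276]

Fragment lengths:
  4→19: 15 bp
  19→33: 14 bp
  33→42: 9 bp
  42→52: 10 bp
  52→61: 9 bp
  61→69: 8 bp
  69→75: 6 bp
  75→84: 9 bp
  84→98: 14 bp
  98→106: 8 bp
  106→119: 13 bp
  119→130: 11 bp
  130→138: 8 bp
  138→149: 11 bp
  149→156: 7 bp
  156→162: 6 bp
  162→171: 9 bp
  171→185: 14 bp
  185→223: 38 bp
  223→227: 4 bp
  227→237: 10 bp
  237→241: 4 bp
  241→249: 8 bp
  249→258: 9 bp
  258→263: 5 bp
  263→276: 13 bp
  276→4 (wrap): 290-276+4 = 18 bp

[4,4,5,6,6,7,8,8,8,8,9,9,9,9,9,10,10,11,11,13,13,14,14,14,15,18,38]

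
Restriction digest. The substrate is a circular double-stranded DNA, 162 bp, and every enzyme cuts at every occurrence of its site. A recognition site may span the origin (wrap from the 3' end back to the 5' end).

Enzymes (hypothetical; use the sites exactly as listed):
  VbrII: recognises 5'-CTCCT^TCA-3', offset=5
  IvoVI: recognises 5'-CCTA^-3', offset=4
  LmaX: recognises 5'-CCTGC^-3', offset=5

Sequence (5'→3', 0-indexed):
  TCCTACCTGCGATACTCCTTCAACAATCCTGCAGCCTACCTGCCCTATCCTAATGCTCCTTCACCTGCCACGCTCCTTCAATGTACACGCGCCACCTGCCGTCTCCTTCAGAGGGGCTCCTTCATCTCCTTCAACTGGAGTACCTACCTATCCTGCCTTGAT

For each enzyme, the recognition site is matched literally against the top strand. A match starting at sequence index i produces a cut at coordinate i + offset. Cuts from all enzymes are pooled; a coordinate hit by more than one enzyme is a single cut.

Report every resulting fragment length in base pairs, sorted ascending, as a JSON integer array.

Site scan:
  VbrII (CTCCTTCA, off=5): starts [14, 55, 72, 102, 116, 125] → cuts [19, 60, 77, 107, 121, 130]
  IvoVI (CCTA, off=4): starts [1, 34, 43, 48, 142, 146] → cuts [5, 38, 47, 52, 146, 150]
  LmaX (CCTGC, off=5): starts [5, 27, 38, 63, 94, 151] → cuts [10, 32, 43, 68, 99, 156]

All cut coordinates (distinct, sorted): [5, 10, 19, 32, 38, 43, 47, 52, 60, 68, 77, 99, 107, 121, 130, 146, 150, 156]

Fragments:
  5→10: 5 bp
  10→19: 9 bp
  19→32: 13 bp
  32→38: 6 bp
  38→43: 5 bp
  43→47: 4 bp
  47→52: 5 bp
  52→60: 8 bp
  60→68: 8 bp
  68→77: 9 bp
  77→99: 22 bp
  99→107: 8 bp
  107→121: 14 bp
  121→130: 9 bp
  130→146: 16 bp
  146→150: 4 bp
  150→156: 6 bp
  156→5 (wrap): 162-156+5 = 11 bp

[4,4,5,5,5,6,6,8,8,8,9,9,9,11,13,14,16,22]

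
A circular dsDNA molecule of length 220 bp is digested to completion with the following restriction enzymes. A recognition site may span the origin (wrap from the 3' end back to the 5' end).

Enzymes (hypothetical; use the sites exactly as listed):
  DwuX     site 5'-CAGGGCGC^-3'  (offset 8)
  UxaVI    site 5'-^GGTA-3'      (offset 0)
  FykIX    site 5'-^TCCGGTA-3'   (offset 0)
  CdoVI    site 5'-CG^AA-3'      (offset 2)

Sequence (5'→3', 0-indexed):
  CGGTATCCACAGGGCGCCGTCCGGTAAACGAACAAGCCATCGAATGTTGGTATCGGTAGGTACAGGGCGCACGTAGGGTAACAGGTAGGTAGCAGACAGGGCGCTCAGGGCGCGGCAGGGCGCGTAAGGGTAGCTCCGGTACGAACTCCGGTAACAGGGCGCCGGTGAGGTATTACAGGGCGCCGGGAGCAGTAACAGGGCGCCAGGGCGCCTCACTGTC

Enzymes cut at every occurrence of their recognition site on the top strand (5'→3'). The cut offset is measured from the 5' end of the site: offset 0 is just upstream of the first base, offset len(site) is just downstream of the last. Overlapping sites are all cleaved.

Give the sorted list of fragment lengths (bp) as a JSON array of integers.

[2,3,3,3,3,3,4,4,5,6,6,6,6,6,6,7,7,8,8,9,10,12,12,13,15,16,17,20]

Scan for sites:
  DwuX (CAGGGCGC, off=8): starts [9, 62, 96, 105, 115, 154, 175, 195, 203] → cuts [17, 70, 104, 113, 123, 162, 183, 203, 211]
  UxaVI (GGTA, off=0): starts [1, 22, 48, 54, 58, 76, 83, 87, 128, 137, 149, 168] → cuts [1, 22, 48, 54, 58, 76, 83, 87, 128, 137, 149, 168]
  FykIX (TCCGGTA, off=0): starts [19, 134, 146, 218] → cuts [19, 134, 146, 218]
  CdoVI (CGAA, off=2): starts [28, 40, 141] → cuts [30, 42, 143]

Pooled cuts: [1, 17, 19, 22, 30, 42, 48, 54, 58, 70, 76, 83, 87, 104, 113, 123, 128, 134, 137, 143, 146, 149, 162, 168, 183, 203, 211, 218]

Fragment lengths:
  1→17: 16 bp
  17→19: 2 bp
  19→22: 3 bp
  22→30: 8 bp
  30→42: 12 bp
  42→48: 6 bp
  48→54: 6 bp
  54→58: 4 bp
  58→70: 12 bp
  70→76: 6 bp
  76→83: 7 bp
  83→87: 4 bp
  87→104: 17 bp
  104→113: 9 bp
  113→123: 10 bp
  123→128: 5 bp
  128→134: 6 bp
  134→137: 3 bp
  137→143: 6 bp
  143→146: 3 bp
  146→149: 3 bp
  149→162: 13 bp
  162→168: 6 bp
  168→183: 15 bp
  183→203: 20 bp
  203→211: 8 bp
  211→218: 7 bp
  218→1 (wrap): 220-218+1 = 3 bp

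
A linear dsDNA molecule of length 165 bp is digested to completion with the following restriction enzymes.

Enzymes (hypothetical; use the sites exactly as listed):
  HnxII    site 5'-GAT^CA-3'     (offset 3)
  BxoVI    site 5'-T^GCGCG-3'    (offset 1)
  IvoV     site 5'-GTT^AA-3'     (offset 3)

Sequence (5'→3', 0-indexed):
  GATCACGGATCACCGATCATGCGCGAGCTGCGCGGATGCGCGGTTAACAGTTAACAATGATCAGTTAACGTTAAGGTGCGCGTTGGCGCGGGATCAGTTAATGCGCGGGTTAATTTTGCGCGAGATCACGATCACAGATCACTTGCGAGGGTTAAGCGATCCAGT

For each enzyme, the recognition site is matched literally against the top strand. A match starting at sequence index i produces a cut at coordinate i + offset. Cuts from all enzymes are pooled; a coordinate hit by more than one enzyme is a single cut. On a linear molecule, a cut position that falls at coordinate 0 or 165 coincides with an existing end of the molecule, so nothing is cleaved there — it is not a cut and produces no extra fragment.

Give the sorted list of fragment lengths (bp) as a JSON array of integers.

Scan for sites:
  HnxII (GATCA, off=3): starts [0, 7, 14, 58, 91, 123, 129, 136] → cuts [3, 10, 17, 61, 94, 126, 132, 139]
  BxoVI (TGCGCG, off=1): starts [19, 28, 36, 76, 101, 116] → cuts [20, 29, 37, 77, 102, 117]
  IvoV (GTTAA, off=3): starts [42, 49, 63, 69, 96, 108, 150] → cuts [45, 52, 66, 72, 99, 111, 153]

All cut coordinates (distinct, sorted): [3, 10, 17, 20, 29, 37, 45, 52, 61, 66, 72, 77, 94, 99, 102, 111, 117, 126, 132, 139, 153]

Fragment lengths:
  [0,3): 3 bp
  [3,10): 7 bp
  [10,17): 7 bp
  [17,20): 3 bp
  [20,29): 9 bp
  [29,37): 8 bp
  [37,45): 8 bp
  [45,52): 7 bp
  [52,61): 9 bp
  [61,66): 5 bp
  [66,72): 6 bp
  [72,77): 5 bp
  [77,94): 17 bp
  [94,99): 5 bp
  [99,102): 3 bp
  [102,111): 9 bp
  [111,117): 6 bp
  [117,126): 9 bp
  [126,132): 6 bp
  [132,139): 7 bp
  [139,153): 14 bp
  [153,165): 12 bp

[3,3,3,5,5,5,6,6,6,7,7,7,7,8,8,9,9,9,9,12,14,17]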